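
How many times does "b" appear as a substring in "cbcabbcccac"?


Searching for "b" in "cbcabbcccac"
Scanning each position:
  Position 0: "c" => no
  Position 1: "b" => MATCH
  Position 2: "c" => no
  Position 3: "a" => no
  Position 4: "b" => MATCH
  Position 5: "b" => MATCH
  Position 6: "c" => no
  Position 7: "c" => no
  Position 8: "c" => no
  Position 9: "a" => no
  Position 10: "c" => no
Total occurrences: 3

3


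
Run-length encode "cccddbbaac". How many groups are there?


Input: cccddbbaac
Scanning for consecutive runs:
  Group 1: 'c' x 3 (positions 0-2)
  Group 2: 'd' x 2 (positions 3-4)
  Group 3: 'b' x 2 (positions 5-6)
  Group 4: 'a' x 2 (positions 7-8)
  Group 5: 'c' x 1 (positions 9-9)
Total groups: 5

5


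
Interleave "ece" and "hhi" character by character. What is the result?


Interleaving "ece" and "hhi":
  Position 0: 'e' from first, 'h' from second => "eh"
  Position 1: 'c' from first, 'h' from second => "ch"
  Position 2: 'e' from first, 'i' from second => "ei"
Result: ehchei

ehchei


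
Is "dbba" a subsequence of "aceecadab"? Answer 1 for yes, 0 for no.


Check if "dbba" is a subsequence of "aceecadab"
Greedy scan:
  Position 0 ('a'): no match needed
  Position 1 ('c'): no match needed
  Position 2 ('e'): no match needed
  Position 3 ('e'): no match needed
  Position 4 ('c'): no match needed
  Position 5 ('a'): no match needed
  Position 6 ('d'): matches sub[0] = 'd'
  Position 7 ('a'): no match needed
  Position 8 ('b'): matches sub[1] = 'b'
Only matched 2/4 characters => not a subsequence

0


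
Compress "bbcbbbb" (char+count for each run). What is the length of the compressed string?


Input: bbcbbbb
Runs:
  'b' x 2 => "b2"
  'c' x 1 => "c1"
  'b' x 4 => "b4"
Compressed: "b2c1b4"
Compressed length: 6

6


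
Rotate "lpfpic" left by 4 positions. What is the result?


Input: "lpfpic", rotate left by 4
First 4 characters: "lpfp"
Remaining characters: "ic"
Concatenate remaining + first: "ic" + "lpfp" = "iclpfp"

iclpfp


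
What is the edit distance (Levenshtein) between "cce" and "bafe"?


Computing edit distance: "cce" -> "bafe"
DP table:
           b    a    f    e
      0    1    2    3    4
  c   1    1    2    3    4
  c   2    2    2    3    4
  e   3    3    3    3    3
Edit distance = dp[3][4] = 3

3


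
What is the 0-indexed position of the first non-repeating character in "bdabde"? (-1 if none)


Input: bdabde
Character frequencies:
  'a': 1
  'b': 2
  'd': 2
  'e': 1
Scanning left to right for freq == 1:
  Position 0 ('b'): freq=2, skip
  Position 1 ('d'): freq=2, skip
  Position 2 ('a'): unique! => answer = 2

2


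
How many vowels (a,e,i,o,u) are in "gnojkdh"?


Input: gnojkdh
Checking each character:
  'g' at position 0: consonant
  'n' at position 1: consonant
  'o' at position 2: vowel (running total: 1)
  'j' at position 3: consonant
  'k' at position 4: consonant
  'd' at position 5: consonant
  'h' at position 6: consonant
Total vowels: 1

1


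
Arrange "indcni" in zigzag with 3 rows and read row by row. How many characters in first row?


Zigzag "indcni" into 3 rows:
Placing characters:
  'i' => row 0
  'n' => row 1
  'd' => row 2
  'c' => row 1
  'n' => row 0
  'i' => row 1
Rows:
  Row 0: "in"
  Row 1: "nci"
  Row 2: "d"
First row length: 2

2


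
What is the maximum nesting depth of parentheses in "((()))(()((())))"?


Input: "((()))(()((())))"
Tracking depth:
  Position 0 '(': depth becomes 1
  Position 1 '(': depth becomes 2
  Position 2 '(': depth becomes 3
  Position 3 ')': depth becomes 2
  Position 4 ')': depth becomes 1
  Position 5 ')': depth becomes 0
  Position 6 '(': depth becomes 1
  Position 7 '(': depth becomes 2
  Position 8 ')': depth becomes 1
  Position 9 '(': depth becomes 2
  Position 10 '(': depth becomes 3
  Position 11 '(': depth becomes 4
  Position 12 ')': depth becomes 3
  Position 13 ')': depth becomes 2
  Position 14 ')': depth becomes 1
  Position 15 ')': depth becomes 0
Maximum depth reached: 4

4


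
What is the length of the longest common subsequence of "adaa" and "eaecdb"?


LCS of "adaa" and "eaecdb"
DP table:
           e    a    e    c    d    b
      0    0    0    0    0    0    0
  a   0    0    1    1    1    1    1
  d   0    0    1    1    1    2    2
  a   0    0    1    1    1    2    2
  a   0    0    1    1    1    2    2
LCS length = dp[4][6] = 2

2


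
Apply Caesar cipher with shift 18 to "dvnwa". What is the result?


Caesar cipher: shift "dvnwa" by 18
  'd' (pos 3) + 18 = pos 21 = 'v'
  'v' (pos 21) + 18 = pos 13 = 'n'
  'n' (pos 13) + 18 = pos 5 = 'f'
  'w' (pos 22) + 18 = pos 14 = 'o'
  'a' (pos 0) + 18 = pos 18 = 's'
Result: vnfos

vnfos


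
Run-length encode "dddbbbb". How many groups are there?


Input: dddbbbb
Scanning for consecutive runs:
  Group 1: 'd' x 3 (positions 0-2)
  Group 2: 'b' x 4 (positions 3-6)
Total groups: 2

2


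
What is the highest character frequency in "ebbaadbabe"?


Input: ebbaadbabe
Character counts:
  'a': 3
  'b': 4
  'd': 1
  'e': 2
Maximum frequency: 4

4


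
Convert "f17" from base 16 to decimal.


Input: "f17" in base 16
Positional expansion:
  Digit 'f' (value 15) x 16^2 = 3840
  Digit '1' (value 1) x 16^1 = 16
  Digit '7' (value 7) x 16^0 = 7
Sum = 3863

3863


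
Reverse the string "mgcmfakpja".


Input: mgcmfakpja
Reading characters right to left:
  Position 9: 'a'
  Position 8: 'j'
  Position 7: 'p'
  Position 6: 'k'
  Position 5: 'a'
  Position 4: 'f'
  Position 3: 'm'
  Position 2: 'c'
  Position 1: 'g'
  Position 0: 'm'
Reversed: ajpkafmcgm

ajpkafmcgm


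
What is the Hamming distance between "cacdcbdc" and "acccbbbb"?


Comparing "cacdcbdc" and "acccbbbb" position by position:
  Position 0: 'c' vs 'a' => differ
  Position 1: 'a' vs 'c' => differ
  Position 2: 'c' vs 'c' => same
  Position 3: 'd' vs 'c' => differ
  Position 4: 'c' vs 'b' => differ
  Position 5: 'b' vs 'b' => same
  Position 6: 'd' vs 'b' => differ
  Position 7: 'c' vs 'b' => differ
Total differences (Hamming distance): 6

6


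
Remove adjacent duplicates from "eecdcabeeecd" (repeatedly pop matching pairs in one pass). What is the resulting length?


Input: eecdcabeeecd
Stack-based adjacent duplicate removal:
  Read 'e': push. Stack: e
  Read 'e': matches stack top 'e' => pop. Stack: (empty)
  Read 'c': push. Stack: c
  Read 'd': push. Stack: cd
  Read 'c': push. Stack: cdc
  Read 'a': push. Stack: cdca
  Read 'b': push. Stack: cdcab
  Read 'e': push. Stack: cdcabe
  Read 'e': matches stack top 'e' => pop. Stack: cdcab
  Read 'e': push. Stack: cdcabe
  Read 'c': push. Stack: cdcabec
  Read 'd': push. Stack: cdcabecd
Final stack: "cdcabecd" (length 8)

8


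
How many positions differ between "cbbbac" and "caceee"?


Comparing "cbbbac" and "caceee" position by position:
  Position 0: 'c' vs 'c' => same
  Position 1: 'b' vs 'a' => DIFFER
  Position 2: 'b' vs 'c' => DIFFER
  Position 3: 'b' vs 'e' => DIFFER
  Position 4: 'a' vs 'e' => DIFFER
  Position 5: 'c' vs 'e' => DIFFER
Positions that differ: 5

5


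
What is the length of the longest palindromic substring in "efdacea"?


Input: "efdacea"
Checking substrings for palindromes:
  No multi-char palindromic substrings found
Longest palindromic substring: "e" with length 1

1


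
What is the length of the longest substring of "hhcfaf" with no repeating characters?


Input: "hhcfaf"
Sliding window (track last position of each char):
  Position 0 ('h'): window [0,0] length 1 -- new best
  Position 1 ('h'): repeat (last at 0), move window start to 1
  Position 1 ('h'): window [1,1] length 1
  Position 2 ('c'): window [1,2] length 2 -- new best
  Position 3 ('f'): window [1,3] length 3 -- new best
  Position 4 ('a'): window [1,4] length 4 -- new best
  Position 5 ('f'): repeat (last at 3), move window start to 4
  Position 5 ('f'): window [4,5] length 2
Longest substring with no repeats: "hcfa" with length 4

4


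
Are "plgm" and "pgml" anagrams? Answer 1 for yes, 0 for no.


Strings: "plgm", "pgml"
Sorted first:  glmp
Sorted second: glmp
Sorted forms match => anagrams

1


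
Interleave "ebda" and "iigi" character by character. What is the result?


Interleaving "ebda" and "iigi":
  Position 0: 'e' from first, 'i' from second => "ei"
  Position 1: 'b' from first, 'i' from second => "bi"
  Position 2: 'd' from first, 'g' from second => "dg"
  Position 3: 'a' from first, 'i' from second => "ai"
Result: eibidgai

eibidgai


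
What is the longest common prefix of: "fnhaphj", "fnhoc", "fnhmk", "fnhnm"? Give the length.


Words: fnhaphj, fnhoc, fnhmk, fnhnm
  Position 0: all 'f' => match
  Position 1: all 'n' => match
  Position 2: all 'h' => match
  Position 3: ('a', 'o', 'm', 'n') => mismatch, stop
LCP = "fnh" (length 3)

3


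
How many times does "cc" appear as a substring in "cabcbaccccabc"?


Searching for "cc" in "cabcbaccccabc"
Scanning each position:
  Position 0: "ca" => no
  Position 1: "ab" => no
  Position 2: "bc" => no
  Position 3: "cb" => no
  Position 4: "ba" => no
  Position 5: "ac" => no
  Position 6: "cc" => MATCH
  Position 7: "cc" => MATCH
  Position 8: "cc" => MATCH
  Position 9: "ca" => no
  Position 10: "ab" => no
  Position 11: "bc" => no
Total occurrences: 3

3


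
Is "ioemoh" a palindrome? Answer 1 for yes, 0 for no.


Input: ioemoh
Reversed: homeoi
  Compare pos 0 ('i') with pos 5 ('h'): MISMATCH
  Compare pos 1 ('o') with pos 4 ('o'): match
  Compare pos 2 ('e') with pos 3 ('m'): MISMATCH
Result: not a palindrome

0


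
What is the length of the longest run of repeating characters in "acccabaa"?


Input: "acccabaa"
Scanning for longest run:
  Position 1 ('c'): new char, reset run to 1
  Position 2 ('c'): continues run of 'c', length=2
  Position 3 ('c'): continues run of 'c', length=3
  Position 4 ('a'): new char, reset run to 1
  Position 5 ('b'): new char, reset run to 1
  Position 6 ('a'): new char, reset run to 1
  Position 7 ('a'): continues run of 'a', length=2
Longest run: 'c' with length 3

3


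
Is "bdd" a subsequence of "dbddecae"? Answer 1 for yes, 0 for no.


Check if "bdd" is a subsequence of "dbddecae"
Greedy scan:
  Position 0 ('d'): no match needed
  Position 1 ('b'): matches sub[0] = 'b'
  Position 2 ('d'): matches sub[1] = 'd'
  Position 3 ('d'): matches sub[2] = 'd'
  Position 4 ('e'): no match needed
  Position 5 ('c'): no match needed
  Position 6 ('a'): no match needed
  Position 7 ('e'): no match needed
All 3 characters matched => is a subsequence

1


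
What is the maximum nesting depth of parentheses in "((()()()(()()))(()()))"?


Input: "((()()()(()()))(()()))"
Tracking depth:
  Position 0 '(': depth becomes 1
  Position 1 '(': depth becomes 2
  Position 2 '(': depth becomes 3
  Position 3 ')': depth becomes 2
  Position 4 '(': depth becomes 3
  Position 5 ')': depth becomes 2
  Position 6 '(': depth becomes 3
  Position 7 ')': depth becomes 2
  Position 8 '(': depth becomes 3
  Position 9 '(': depth becomes 4
  Position 10 ')': depth becomes 3
  Position 11 '(': depth becomes 4
  Position 12 ')': depth becomes 3
  Position 13 ')': depth becomes 2
  Position 14 ')': depth becomes 1
  Position 15 '(': depth becomes 2
  Position 16 '(': depth becomes 3
  Position 17 ')': depth becomes 2
  Position 18 '(': depth becomes 3
  Position 19 ')': depth becomes 2
  Position 20 ')': depth becomes 1
  Position 21 ')': depth becomes 0
Maximum depth reached: 4

4


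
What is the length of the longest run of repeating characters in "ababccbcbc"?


Input: "ababccbcbc"
Scanning for longest run:
  Position 1 ('b'): new char, reset run to 1
  Position 2 ('a'): new char, reset run to 1
  Position 3 ('b'): new char, reset run to 1
  Position 4 ('c'): new char, reset run to 1
  Position 5 ('c'): continues run of 'c', length=2
  Position 6 ('b'): new char, reset run to 1
  Position 7 ('c'): new char, reset run to 1
  Position 8 ('b'): new char, reset run to 1
  Position 9 ('c'): new char, reset run to 1
Longest run: 'c' with length 2

2


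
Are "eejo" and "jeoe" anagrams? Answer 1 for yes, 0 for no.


Strings: "eejo", "jeoe"
Sorted first:  eejo
Sorted second: eejo
Sorted forms match => anagrams

1


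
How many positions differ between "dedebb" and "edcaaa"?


Comparing "dedebb" and "edcaaa" position by position:
  Position 0: 'd' vs 'e' => DIFFER
  Position 1: 'e' vs 'd' => DIFFER
  Position 2: 'd' vs 'c' => DIFFER
  Position 3: 'e' vs 'a' => DIFFER
  Position 4: 'b' vs 'a' => DIFFER
  Position 5: 'b' vs 'a' => DIFFER
Positions that differ: 6

6


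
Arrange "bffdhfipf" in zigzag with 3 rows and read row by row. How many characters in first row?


Zigzag "bffdhfipf" into 3 rows:
Placing characters:
  'b' => row 0
  'f' => row 1
  'f' => row 2
  'd' => row 1
  'h' => row 0
  'f' => row 1
  'i' => row 2
  'p' => row 1
  'f' => row 0
Rows:
  Row 0: "bhf"
  Row 1: "fdfp"
  Row 2: "fi"
First row length: 3

3


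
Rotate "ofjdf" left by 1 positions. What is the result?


Input: "ofjdf", rotate left by 1
First 1 characters: "o"
Remaining characters: "fjdf"
Concatenate remaining + first: "fjdf" + "o" = "fjdfo"

fjdfo


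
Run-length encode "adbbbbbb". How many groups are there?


Input: adbbbbbb
Scanning for consecutive runs:
  Group 1: 'a' x 1 (positions 0-0)
  Group 2: 'd' x 1 (positions 1-1)
  Group 3: 'b' x 6 (positions 2-7)
Total groups: 3

3


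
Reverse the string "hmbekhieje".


Input: hmbekhieje
Reading characters right to left:
  Position 9: 'e'
  Position 8: 'j'
  Position 7: 'e'
  Position 6: 'i'
  Position 5: 'h'
  Position 4: 'k'
  Position 3: 'e'
  Position 2: 'b'
  Position 1: 'm'
  Position 0: 'h'
Reversed: ejeihkebmh

ejeihkebmh


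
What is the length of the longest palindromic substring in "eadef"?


Input: "eadef"
Checking substrings for palindromes:
  No multi-char palindromic substrings found
Longest palindromic substring: "e" with length 1

1


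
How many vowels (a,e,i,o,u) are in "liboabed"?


Input: liboabed
Checking each character:
  'l' at position 0: consonant
  'i' at position 1: vowel (running total: 1)
  'b' at position 2: consonant
  'o' at position 3: vowel (running total: 2)
  'a' at position 4: vowel (running total: 3)
  'b' at position 5: consonant
  'e' at position 6: vowel (running total: 4)
  'd' at position 7: consonant
Total vowels: 4

4


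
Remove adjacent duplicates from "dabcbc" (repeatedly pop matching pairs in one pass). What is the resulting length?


Input: dabcbc
Stack-based adjacent duplicate removal:
  Read 'd': push. Stack: d
  Read 'a': push. Stack: da
  Read 'b': push. Stack: dab
  Read 'c': push. Stack: dabc
  Read 'b': push. Stack: dabcb
  Read 'c': push. Stack: dabcbc
Final stack: "dabcbc" (length 6)

6


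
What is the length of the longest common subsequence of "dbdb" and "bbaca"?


LCS of "dbdb" and "bbaca"
DP table:
           b    b    a    c    a
      0    0    0    0    0    0
  d   0    0    0    0    0    0
  b   0    1    1    1    1    1
  d   0    1    1    1    1    1
  b   0    1    2    2    2    2
LCS length = dp[4][5] = 2

2


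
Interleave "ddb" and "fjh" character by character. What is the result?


Interleaving "ddb" and "fjh":
  Position 0: 'd' from first, 'f' from second => "df"
  Position 1: 'd' from first, 'j' from second => "dj"
  Position 2: 'b' from first, 'h' from second => "bh"
Result: dfdjbh

dfdjbh


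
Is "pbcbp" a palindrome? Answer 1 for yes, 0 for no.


Input: pbcbp
Reversed: pbcbp
  Compare pos 0 ('p') with pos 4 ('p'): match
  Compare pos 1 ('b') with pos 3 ('b'): match
Result: palindrome

1


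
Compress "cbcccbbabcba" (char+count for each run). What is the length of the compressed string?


Input: cbcccbbabcba
Runs:
  'c' x 1 => "c1"
  'b' x 1 => "b1"
  'c' x 3 => "c3"
  'b' x 2 => "b2"
  'a' x 1 => "a1"
  'b' x 1 => "b1"
  'c' x 1 => "c1"
  'b' x 1 => "b1"
  'a' x 1 => "a1"
Compressed: "c1b1c3b2a1b1c1b1a1"
Compressed length: 18

18


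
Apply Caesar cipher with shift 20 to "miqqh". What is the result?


Caesar cipher: shift "miqqh" by 20
  'm' (pos 12) + 20 = pos 6 = 'g'
  'i' (pos 8) + 20 = pos 2 = 'c'
  'q' (pos 16) + 20 = pos 10 = 'k'
  'q' (pos 16) + 20 = pos 10 = 'k'
  'h' (pos 7) + 20 = pos 1 = 'b'
Result: gckkb

gckkb


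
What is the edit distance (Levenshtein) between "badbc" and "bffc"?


Computing edit distance: "badbc" -> "bffc"
DP table:
           b    f    f    c
      0    1    2    3    4
  b   1    0    1    2    3
  a   2    1    1    2    3
  d   3    2    2    2    3
  b   4    3    3    3    3
  c   5    4    4    4    3
Edit distance = dp[5][4] = 3

3


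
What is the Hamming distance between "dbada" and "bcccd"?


Comparing "dbada" and "bcccd" position by position:
  Position 0: 'd' vs 'b' => differ
  Position 1: 'b' vs 'c' => differ
  Position 2: 'a' vs 'c' => differ
  Position 3: 'd' vs 'c' => differ
  Position 4: 'a' vs 'd' => differ
Total differences (Hamming distance): 5

5


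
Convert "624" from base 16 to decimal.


Input: "624" in base 16
Positional expansion:
  Digit '6' (value 6) x 16^2 = 1536
  Digit '2' (value 2) x 16^1 = 32
  Digit '4' (value 4) x 16^0 = 4
Sum = 1572

1572


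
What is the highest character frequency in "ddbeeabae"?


Input: ddbeeabae
Character counts:
  'a': 2
  'b': 2
  'd': 2
  'e': 3
Maximum frequency: 3

3


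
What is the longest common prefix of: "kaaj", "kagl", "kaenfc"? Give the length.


Words: kaaj, kagl, kaenfc
  Position 0: all 'k' => match
  Position 1: all 'a' => match
  Position 2: ('a', 'g', 'e') => mismatch, stop
LCP = "ka" (length 2)

2


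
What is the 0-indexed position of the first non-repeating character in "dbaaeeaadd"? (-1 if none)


Input: dbaaeeaadd
Character frequencies:
  'a': 4
  'b': 1
  'd': 3
  'e': 2
Scanning left to right for freq == 1:
  Position 0 ('d'): freq=3, skip
  Position 1 ('b'): unique! => answer = 1

1


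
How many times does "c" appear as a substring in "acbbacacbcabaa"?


Searching for "c" in "acbbacacbcabaa"
Scanning each position:
  Position 0: "a" => no
  Position 1: "c" => MATCH
  Position 2: "b" => no
  Position 3: "b" => no
  Position 4: "a" => no
  Position 5: "c" => MATCH
  Position 6: "a" => no
  Position 7: "c" => MATCH
  Position 8: "b" => no
  Position 9: "c" => MATCH
  Position 10: "a" => no
  Position 11: "b" => no
  Position 12: "a" => no
  Position 13: "a" => no
Total occurrences: 4

4


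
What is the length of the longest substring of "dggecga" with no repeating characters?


Input: "dggecga"
Sliding window (track last position of each char):
  Position 0 ('d'): window [0,0] length 1 -- new best
  Position 1 ('g'): window [0,1] length 2 -- new best
  Position 2 ('g'): repeat (last at 1), move window start to 2
  Position 2 ('g'): window [2,2] length 1
  Position 3 ('e'): window [2,3] length 2
  Position 4 ('c'): window [2,4] length 3 -- new best
  Position 5 ('g'): repeat (last at 2), move window start to 3
  Position 5 ('g'): window [3,5] length 3
  Position 6 ('a'): window [3,6] length 4 -- new best
Longest substring with no repeats: "ecga" with length 4

4


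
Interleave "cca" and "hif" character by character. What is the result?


Interleaving "cca" and "hif":
  Position 0: 'c' from first, 'h' from second => "ch"
  Position 1: 'c' from first, 'i' from second => "ci"
  Position 2: 'a' from first, 'f' from second => "af"
Result: chciaf

chciaf


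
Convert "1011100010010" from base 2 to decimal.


Input: "1011100010010" in base 2
Positional expansion:
  Digit '1' (value 1) x 2^12 = 4096
  Digit '0' (value 0) x 2^11 = 0
  Digit '1' (value 1) x 2^10 = 1024
  Digit '1' (value 1) x 2^9 = 512
  Digit '1' (value 1) x 2^8 = 256
  Digit '0' (value 0) x 2^7 = 0
  Digit '0' (value 0) x 2^6 = 0
  Digit '0' (value 0) x 2^5 = 0
  Digit '1' (value 1) x 2^4 = 16
  Digit '0' (value 0) x 2^3 = 0
  Digit '0' (value 0) x 2^2 = 0
  Digit '1' (value 1) x 2^1 = 2
  Digit '0' (value 0) x 2^0 = 0
Sum = 5906

5906


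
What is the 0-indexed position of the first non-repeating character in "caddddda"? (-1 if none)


Input: caddddda
Character frequencies:
  'a': 2
  'c': 1
  'd': 5
Scanning left to right for freq == 1:
  Position 0 ('c'): unique! => answer = 0

0


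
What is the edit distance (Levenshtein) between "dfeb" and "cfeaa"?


Computing edit distance: "dfeb" -> "cfeaa"
DP table:
           c    f    e    a    a
      0    1    2    3    4    5
  d   1    1    2    3    4    5
  f   2    2    1    2    3    4
  e   3    3    2    1    2    3
  b   4    4    3    2    2    3
Edit distance = dp[4][5] = 3

3


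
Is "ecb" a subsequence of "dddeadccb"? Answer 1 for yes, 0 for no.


Check if "ecb" is a subsequence of "dddeadccb"
Greedy scan:
  Position 0 ('d'): no match needed
  Position 1 ('d'): no match needed
  Position 2 ('d'): no match needed
  Position 3 ('e'): matches sub[0] = 'e'
  Position 4 ('a'): no match needed
  Position 5 ('d'): no match needed
  Position 6 ('c'): matches sub[1] = 'c'
  Position 7 ('c'): no match needed
  Position 8 ('b'): matches sub[2] = 'b'
All 3 characters matched => is a subsequence

1


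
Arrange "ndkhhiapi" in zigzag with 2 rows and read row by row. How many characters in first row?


Zigzag "ndkhhiapi" into 2 rows:
Placing characters:
  'n' => row 0
  'd' => row 1
  'k' => row 0
  'h' => row 1
  'h' => row 0
  'i' => row 1
  'a' => row 0
  'p' => row 1
  'i' => row 0
Rows:
  Row 0: "nkhai"
  Row 1: "dhip"
First row length: 5

5


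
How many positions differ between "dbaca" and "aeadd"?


Comparing "dbaca" and "aeadd" position by position:
  Position 0: 'd' vs 'a' => DIFFER
  Position 1: 'b' vs 'e' => DIFFER
  Position 2: 'a' vs 'a' => same
  Position 3: 'c' vs 'd' => DIFFER
  Position 4: 'a' vs 'd' => DIFFER
Positions that differ: 4

4


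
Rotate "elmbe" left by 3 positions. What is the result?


Input: "elmbe", rotate left by 3
First 3 characters: "elm"
Remaining characters: "be"
Concatenate remaining + first: "be" + "elm" = "beelm"

beelm


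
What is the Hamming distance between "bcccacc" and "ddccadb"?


Comparing "bcccacc" and "ddccadb" position by position:
  Position 0: 'b' vs 'd' => differ
  Position 1: 'c' vs 'd' => differ
  Position 2: 'c' vs 'c' => same
  Position 3: 'c' vs 'c' => same
  Position 4: 'a' vs 'a' => same
  Position 5: 'c' vs 'd' => differ
  Position 6: 'c' vs 'b' => differ
Total differences (Hamming distance): 4

4


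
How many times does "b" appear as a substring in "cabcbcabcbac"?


Searching for "b" in "cabcbcabcbac"
Scanning each position:
  Position 0: "c" => no
  Position 1: "a" => no
  Position 2: "b" => MATCH
  Position 3: "c" => no
  Position 4: "b" => MATCH
  Position 5: "c" => no
  Position 6: "a" => no
  Position 7: "b" => MATCH
  Position 8: "c" => no
  Position 9: "b" => MATCH
  Position 10: "a" => no
  Position 11: "c" => no
Total occurrences: 4

4


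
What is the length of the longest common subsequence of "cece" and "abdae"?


LCS of "cece" and "abdae"
DP table:
           a    b    d    a    e
      0    0    0    0    0    0
  c   0    0    0    0    0    0
  e   0    0    0    0    0    1
  c   0    0    0    0    0    1
  e   0    0    0    0    0    1
LCS length = dp[4][5] = 1

1


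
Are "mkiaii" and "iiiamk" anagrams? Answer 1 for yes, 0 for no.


Strings: "mkiaii", "iiiamk"
Sorted first:  aiiikm
Sorted second: aiiikm
Sorted forms match => anagrams

1


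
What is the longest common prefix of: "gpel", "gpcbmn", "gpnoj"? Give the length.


Words: gpel, gpcbmn, gpnoj
  Position 0: all 'g' => match
  Position 1: all 'p' => match
  Position 2: ('e', 'c', 'n') => mismatch, stop
LCP = "gp" (length 2)

2


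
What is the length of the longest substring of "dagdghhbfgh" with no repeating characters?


Input: "dagdghhbfgh"
Sliding window (track last position of each char):
  Position 0 ('d'): window [0,0] length 1 -- new best
  Position 1 ('a'): window [0,1] length 2 -- new best
  Position 2 ('g'): window [0,2] length 3 -- new best
  Position 3 ('d'): repeat (last at 0), move window start to 1
  Position 3 ('d'): window [1,3] length 3
  Position 4 ('g'): repeat (last at 2), move window start to 3
  Position 4 ('g'): window [3,4] length 2
  Position 5 ('h'): window [3,5] length 3
  Position 6 ('h'): repeat (last at 5), move window start to 6
  Position 6 ('h'): window [6,6] length 1
  Position 7 ('b'): window [6,7] length 2
  Position 8 ('f'): window [6,8] length 3
  Position 9 ('g'): window [6,9] length 4 -- new best
  Position 10 ('h'): repeat (last at 6), move window start to 7
  Position 10 ('h'): window [7,10] length 4
Longest substring with no repeats: "hbfg" with length 4

4


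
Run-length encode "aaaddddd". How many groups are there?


Input: aaaddddd
Scanning for consecutive runs:
  Group 1: 'a' x 3 (positions 0-2)
  Group 2: 'd' x 5 (positions 3-7)
Total groups: 2

2


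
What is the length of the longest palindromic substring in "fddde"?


Input: "fddde"
Checking substrings for palindromes:
  [1:4] "ddd" (len 3) => palindrome
  [1:3] "dd" (len 2) => palindrome
  [2:4] "dd" (len 2) => palindrome
Longest palindromic substring: "ddd" with length 3

3


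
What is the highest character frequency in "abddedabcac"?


Input: abddedabcac
Character counts:
  'a': 3
  'b': 2
  'c': 2
  'd': 3
  'e': 1
Maximum frequency: 3

3


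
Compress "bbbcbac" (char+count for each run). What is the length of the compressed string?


Input: bbbcbac
Runs:
  'b' x 3 => "b3"
  'c' x 1 => "c1"
  'b' x 1 => "b1"
  'a' x 1 => "a1"
  'c' x 1 => "c1"
Compressed: "b3c1b1a1c1"
Compressed length: 10

10


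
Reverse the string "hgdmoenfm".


Input: hgdmoenfm
Reading characters right to left:
  Position 8: 'm'
  Position 7: 'f'
  Position 6: 'n'
  Position 5: 'e'
  Position 4: 'o'
  Position 3: 'm'
  Position 2: 'd'
  Position 1: 'g'
  Position 0: 'h'
Reversed: mfneomdgh

mfneomdgh


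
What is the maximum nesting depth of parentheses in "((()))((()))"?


Input: "((()))((()))"
Tracking depth:
  Position 0 '(': depth becomes 1
  Position 1 '(': depth becomes 2
  Position 2 '(': depth becomes 3
  Position 3 ')': depth becomes 2
  Position 4 ')': depth becomes 1
  Position 5 ')': depth becomes 0
  Position 6 '(': depth becomes 1
  Position 7 '(': depth becomes 2
  Position 8 '(': depth becomes 3
  Position 9 ')': depth becomes 2
  Position 10 ')': depth becomes 1
  Position 11 ')': depth becomes 0
Maximum depth reached: 3

3


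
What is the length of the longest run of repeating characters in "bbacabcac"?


Input: "bbacabcac"
Scanning for longest run:
  Position 1 ('b'): continues run of 'b', length=2
  Position 2 ('a'): new char, reset run to 1
  Position 3 ('c'): new char, reset run to 1
  Position 4 ('a'): new char, reset run to 1
  Position 5 ('b'): new char, reset run to 1
  Position 6 ('c'): new char, reset run to 1
  Position 7 ('a'): new char, reset run to 1
  Position 8 ('c'): new char, reset run to 1
Longest run: 'b' with length 2

2


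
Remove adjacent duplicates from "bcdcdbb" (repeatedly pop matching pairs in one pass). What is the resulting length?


Input: bcdcdbb
Stack-based adjacent duplicate removal:
  Read 'b': push. Stack: b
  Read 'c': push. Stack: bc
  Read 'd': push. Stack: bcd
  Read 'c': push. Stack: bcdc
  Read 'd': push. Stack: bcdcd
  Read 'b': push. Stack: bcdcdb
  Read 'b': matches stack top 'b' => pop. Stack: bcdcd
Final stack: "bcdcd" (length 5)

5


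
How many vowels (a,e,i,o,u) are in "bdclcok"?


Input: bdclcok
Checking each character:
  'b' at position 0: consonant
  'd' at position 1: consonant
  'c' at position 2: consonant
  'l' at position 3: consonant
  'c' at position 4: consonant
  'o' at position 5: vowel (running total: 1)
  'k' at position 6: consonant
Total vowels: 1

1


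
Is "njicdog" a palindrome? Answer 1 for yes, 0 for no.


Input: njicdog
Reversed: godcijn
  Compare pos 0 ('n') with pos 6 ('g'): MISMATCH
  Compare pos 1 ('j') with pos 5 ('o'): MISMATCH
  Compare pos 2 ('i') with pos 4 ('d'): MISMATCH
Result: not a palindrome

0


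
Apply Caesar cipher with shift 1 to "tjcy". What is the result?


Caesar cipher: shift "tjcy" by 1
  't' (pos 19) + 1 = pos 20 = 'u'
  'j' (pos 9) + 1 = pos 10 = 'k'
  'c' (pos 2) + 1 = pos 3 = 'd'
  'y' (pos 24) + 1 = pos 25 = 'z'
Result: ukdz

ukdz


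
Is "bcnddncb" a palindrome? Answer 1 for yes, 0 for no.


Input: bcnddncb
Reversed: bcnddncb
  Compare pos 0 ('b') with pos 7 ('b'): match
  Compare pos 1 ('c') with pos 6 ('c'): match
  Compare pos 2 ('n') with pos 5 ('n'): match
  Compare pos 3 ('d') with pos 4 ('d'): match
Result: palindrome

1


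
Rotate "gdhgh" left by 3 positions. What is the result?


Input: "gdhgh", rotate left by 3
First 3 characters: "gdh"
Remaining characters: "gh"
Concatenate remaining + first: "gh" + "gdh" = "ghgdh"

ghgdh


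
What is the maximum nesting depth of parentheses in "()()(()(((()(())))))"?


Input: "()()(()(((()(())))))"
Tracking depth:
  Position 0 '(': depth becomes 1
  Position 1 ')': depth becomes 0
  Position 2 '(': depth becomes 1
  Position 3 ')': depth becomes 0
  Position 4 '(': depth becomes 1
  Position 5 '(': depth becomes 2
  Position 6 ')': depth becomes 1
  Position 7 '(': depth becomes 2
  Position 8 '(': depth becomes 3
  Position 9 '(': depth becomes 4
  Position 10 '(': depth becomes 5
  Position 11 ')': depth becomes 4
  Position 12 '(': depth becomes 5
  Position 13 '(': depth becomes 6
  Position 14 ')': depth becomes 5
  Position 15 ')': depth becomes 4
  Position 16 ')': depth becomes 3
  Position 17 ')': depth becomes 2
  Position 18 ')': depth becomes 1
  Position 19 ')': depth becomes 0
Maximum depth reached: 6

6


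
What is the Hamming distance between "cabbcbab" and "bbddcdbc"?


Comparing "cabbcbab" and "bbddcdbc" position by position:
  Position 0: 'c' vs 'b' => differ
  Position 1: 'a' vs 'b' => differ
  Position 2: 'b' vs 'd' => differ
  Position 3: 'b' vs 'd' => differ
  Position 4: 'c' vs 'c' => same
  Position 5: 'b' vs 'd' => differ
  Position 6: 'a' vs 'b' => differ
  Position 7: 'b' vs 'c' => differ
Total differences (Hamming distance): 7

7


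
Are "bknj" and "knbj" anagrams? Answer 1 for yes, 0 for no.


Strings: "bknj", "knbj"
Sorted first:  bjkn
Sorted second: bjkn
Sorted forms match => anagrams

1


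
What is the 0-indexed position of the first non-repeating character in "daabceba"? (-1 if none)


Input: daabceba
Character frequencies:
  'a': 3
  'b': 2
  'c': 1
  'd': 1
  'e': 1
Scanning left to right for freq == 1:
  Position 0 ('d'): unique! => answer = 0

0


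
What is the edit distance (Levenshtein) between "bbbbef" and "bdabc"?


Computing edit distance: "bbbbef" -> "bdabc"
DP table:
           b    d    a    b    c
      0    1    2    3    4    5
  b   1    0    1    2    3    4
  b   2    1    1    2    2    3
  b   3    2    2    2    2    3
  b   4    3    3    3    2    3
  e   5    4    4    4    3    3
  f   6    5    5    5    4    4
Edit distance = dp[6][5] = 4

4


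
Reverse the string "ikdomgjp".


Input: ikdomgjp
Reading characters right to left:
  Position 7: 'p'
  Position 6: 'j'
  Position 5: 'g'
  Position 4: 'm'
  Position 3: 'o'
  Position 2: 'd'
  Position 1: 'k'
  Position 0: 'i'
Reversed: pjgmodki

pjgmodki


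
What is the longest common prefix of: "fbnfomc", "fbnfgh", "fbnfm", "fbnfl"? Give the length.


Words: fbnfomc, fbnfgh, fbnfm, fbnfl
  Position 0: all 'f' => match
  Position 1: all 'b' => match
  Position 2: all 'n' => match
  Position 3: all 'f' => match
  Position 4: ('o', 'g', 'm', 'l') => mismatch, stop
LCP = "fbnf" (length 4)

4


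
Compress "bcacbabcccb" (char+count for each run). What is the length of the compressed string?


Input: bcacbabcccb
Runs:
  'b' x 1 => "b1"
  'c' x 1 => "c1"
  'a' x 1 => "a1"
  'c' x 1 => "c1"
  'b' x 1 => "b1"
  'a' x 1 => "a1"
  'b' x 1 => "b1"
  'c' x 3 => "c3"
  'b' x 1 => "b1"
Compressed: "b1c1a1c1b1a1b1c3b1"
Compressed length: 18

18


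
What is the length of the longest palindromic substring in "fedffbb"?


Input: "fedffbb"
Checking substrings for palindromes:
  [3:5] "ff" (len 2) => palindrome
  [5:7] "bb" (len 2) => palindrome
Longest palindromic substring: "ff" with length 2

2


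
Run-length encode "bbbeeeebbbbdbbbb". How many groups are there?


Input: bbbeeeebbbbdbbbb
Scanning for consecutive runs:
  Group 1: 'b' x 3 (positions 0-2)
  Group 2: 'e' x 4 (positions 3-6)
  Group 3: 'b' x 4 (positions 7-10)
  Group 4: 'd' x 1 (positions 11-11)
  Group 5: 'b' x 4 (positions 12-15)
Total groups: 5

5


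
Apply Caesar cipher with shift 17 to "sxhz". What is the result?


Caesar cipher: shift "sxhz" by 17
  's' (pos 18) + 17 = pos 9 = 'j'
  'x' (pos 23) + 17 = pos 14 = 'o'
  'h' (pos 7) + 17 = pos 24 = 'y'
  'z' (pos 25) + 17 = pos 16 = 'q'
Result: joyq

joyq


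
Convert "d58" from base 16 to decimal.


Input: "d58" in base 16
Positional expansion:
  Digit 'd' (value 13) x 16^2 = 3328
  Digit '5' (value 5) x 16^1 = 80
  Digit '8' (value 8) x 16^0 = 8
Sum = 3416

3416


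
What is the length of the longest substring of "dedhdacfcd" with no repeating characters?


Input: "dedhdacfcd"
Sliding window (track last position of each char):
  Position 0 ('d'): window [0,0] length 1 -- new best
  Position 1 ('e'): window [0,1] length 2 -- new best
  Position 2 ('d'): repeat (last at 0), move window start to 1
  Position 2 ('d'): window [1,2] length 2
  Position 3 ('h'): window [1,3] length 3 -- new best
  Position 4 ('d'): repeat (last at 2), move window start to 3
  Position 4 ('d'): window [3,4] length 2
  Position 5 ('a'): window [3,5] length 3
  Position 6 ('c'): window [3,6] length 4 -- new best
  Position 7 ('f'): window [3,7] length 5 -- new best
  Position 8 ('c'): repeat (last at 6), move window start to 7
  Position 8 ('c'): window [7,8] length 2
  Position 9 ('d'): window [7,9] length 3
Longest substring with no repeats: "hdacf" with length 5

5


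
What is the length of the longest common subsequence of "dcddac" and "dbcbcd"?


LCS of "dcddac" and "dbcbcd"
DP table:
           d    b    c    b    c    d
      0    0    0    0    0    0    0
  d   0    1    1    1    1    1    1
  c   0    1    1    2    2    2    2
  d   0    1    1    2    2    2    3
  d   0    1    1    2    2    2    3
  a   0    1    1    2    2    2    3
  c   0    1    1    2    2    3    3
LCS length = dp[6][6] = 3

3


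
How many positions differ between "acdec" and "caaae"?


Comparing "acdec" and "caaae" position by position:
  Position 0: 'a' vs 'c' => DIFFER
  Position 1: 'c' vs 'a' => DIFFER
  Position 2: 'd' vs 'a' => DIFFER
  Position 3: 'e' vs 'a' => DIFFER
  Position 4: 'c' vs 'e' => DIFFER
Positions that differ: 5

5


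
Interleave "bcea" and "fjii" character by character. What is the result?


Interleaving "bcea" and "fjii":
  Position 0: 'b' from first, 'f' from second => "bf"
  Position 1: 'c' from first, 'j' from second => "cj"
  Position 2: 'e' from first, 'i' from second => "ei"
  Position 3: 'a' from first, 'i' from second => "ai"
Result: bfcjeiai

bfcjeiai


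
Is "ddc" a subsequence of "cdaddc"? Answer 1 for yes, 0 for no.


Check if "ddc" is a subsequence of "cdaddc"
Greedy scan:
  Position 0 ('c'): no match needed
  Position 1 ('d'): matches sub[0] = 'd'
  Position 2 ('a'): no match needed
  Position 3 ('d'): matches sub[1] = 'd'
  Position 4 ('d'): no match needed
  Position 5 ('c'): matches sub[2] = 'c'
All 3 characters matched => is a subsequence

1


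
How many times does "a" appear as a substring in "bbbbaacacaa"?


Searching for "a" in "bbbbaacacaa"
Scanning each position:
  Position 0: "b" => no
  Position 1: "b" => no
  Position 2: "b" => no
  Position 3: "b" => no
  Position 4: "a" => MATCH
  Position 5: "a" => MATCH
  Position 6: "c" => no
  Position 7: "a" => MATCH
  Position 8: "c" => no
  Position 9: "a" => MATCH
  Position 10: "a" => MATCH
Total occurrences: 5

5


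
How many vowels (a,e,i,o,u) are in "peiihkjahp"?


Input: peiihkjahp
Checking each character:
  'p' at position 0: consonant
  'e' at position 1: vowel (running total: 1)
  'i' at position 2: vowel (running total: 2)
  'i' at position 3: vowel (running total: 3)
  'h' at position 4: consonant
  'k' at position 5: consonant
  'j' at position 6: consonant
  'a' at position 7: vowel (running total: 4)
  'h' at position 8: consonant
  'p' at position 9: consonant
Total vowels: 4

4


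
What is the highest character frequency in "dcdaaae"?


Input: dcdaaae
Character counts:
  'a': 3
  'c': 1
  'd': 2
  'e': 1
Maximum frequency: 3

3


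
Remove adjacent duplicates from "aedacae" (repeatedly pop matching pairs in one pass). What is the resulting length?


Input: aedacae
Stack-based adjacent duplicate removal:
  Read 'a': push. Stack: a
  Read 'e': push. Stack: ae
  Read 'd': push. Stack: aed
  Read 'a': push. Stack: aeda
  Read 'c': push. Stack: aedac
  Read 'a': push. Stack: aedaca
  Read 'e': push. Stack: aedacae
Final stack: "aedacae" (length 7)

7


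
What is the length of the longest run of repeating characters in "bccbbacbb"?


Input: "bccbbacbb"
Scanning for longest run:
  Position 1 ('c'): new char, reset run to 1
  Position 2 ('c'): continues run of 'c', length=2
  Position 3 ('b'): new char, reset run to 1
  Position 4 ('b'): continues run of 'b', length=2
  Position 5 ('a'): new char, reset run to 1
  Position 6 ('c'): new char, reset run to 1
  Position 7 ('b'): new char, reset run to 1
  Position 8 ('b'): continues run of 'b', length=2
Longest run: 'c' with length 2

2


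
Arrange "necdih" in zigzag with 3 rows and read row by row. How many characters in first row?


Zigzag "necdih" into 3 rows:
Placing characters:
  'n' => row 0
  'e' => row 1
  'c' => row 2
  'd' => row 1
  'i' => row 0
  'h' => row 1
Rows:
  Row 0: "ni"
  Row 1: "edh"
  Row 2: "c"
First row length: 2

2


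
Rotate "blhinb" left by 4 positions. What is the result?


Input: "blhinb", rotate left by 4
First 4 characters: "blhi"
Remaining characters: "nb"
Concatenate remaining + first: "nb" + "blhi" = "nbblhi"

nbblhi


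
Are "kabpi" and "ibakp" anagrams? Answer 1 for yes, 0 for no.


Strings: "kabpi", "ibakp"
Sorted first:  abikp
Sorted second: abikp
Sorted forms match => anagrams

1


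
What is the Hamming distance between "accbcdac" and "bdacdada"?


Comparing "accbcdac" and "bdacdada" position by position:
  Position 0: 'a' vs 'b' => differ
  Position 1: 'c' vs 'd' => differ
  Position 2: 'c' vs 'a' => differ
  Position 3: 'b' vs 'c' => differ
  Position 4: 'c' vs 'd' => differ
  Position 5: 'd' vs 'a' => differ
  Position 6: 'a' vs 'd' => differ
  Position 7: 'c' vs 'a' => differ
Total differences (Hamming distance): 8

8


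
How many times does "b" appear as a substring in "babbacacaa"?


Searching for "b" in "babbacacaa"
Scanning each position:
  Position 0: "b" => MATCH
  Position 1: "a" => no
  Position 2: "b" => MATCH
  Position 3: "b" => MATCH
  Position 4: "a" => no
  Position 5: "c" => no
  Position 6: "a" => no
  Position 7: "c" => no
  Position 8: "a" => no
  Position 9: "a" => no
Total occurrences: 3

3


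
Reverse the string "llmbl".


Input: llmbl
Reading characters right to left:
  Position 4: 'l'
  Position 3: 'b'
  Position 2: 'm'
  Position 1: 'l'
  Position 0: 'l'
Reversed: lbmll

lbmll


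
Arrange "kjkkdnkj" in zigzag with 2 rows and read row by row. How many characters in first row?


Zigzag "kjkkdnkj" into 2 rows:
Placing characters:
  'k' => row 0
  'j' => row 1
  'k' => row 0
  'k' => row 1
  'd' => row 0
  'n' => row 1
  'k' => row 0
  'j' => row 1
Rows:
  Row 0: "kkdk"
  Row 1: "jknj"
First row length: 4

4


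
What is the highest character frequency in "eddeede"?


Input: eddeede
Character counts:
  'd': 3
  'e': 4
Maximum frequency: 4

4


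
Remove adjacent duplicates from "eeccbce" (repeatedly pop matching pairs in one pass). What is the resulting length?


Input: eeccbce
Stack-based adjacent duplicate removal:
  Read 'e': push. Stack: e
  Read 'e': matches stack top 'e' => pop. Stack: (empty)
  Read 'c': push. Stack: c
  Read 'c': matches stack top 'c' => pop. Stack: (empty)
  Read 'b': push. Stack: b
  Read 'c': push. Stack: bc
  Read 'e': push. Stack: bce
Final stack: "bce" (length 3)

3
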